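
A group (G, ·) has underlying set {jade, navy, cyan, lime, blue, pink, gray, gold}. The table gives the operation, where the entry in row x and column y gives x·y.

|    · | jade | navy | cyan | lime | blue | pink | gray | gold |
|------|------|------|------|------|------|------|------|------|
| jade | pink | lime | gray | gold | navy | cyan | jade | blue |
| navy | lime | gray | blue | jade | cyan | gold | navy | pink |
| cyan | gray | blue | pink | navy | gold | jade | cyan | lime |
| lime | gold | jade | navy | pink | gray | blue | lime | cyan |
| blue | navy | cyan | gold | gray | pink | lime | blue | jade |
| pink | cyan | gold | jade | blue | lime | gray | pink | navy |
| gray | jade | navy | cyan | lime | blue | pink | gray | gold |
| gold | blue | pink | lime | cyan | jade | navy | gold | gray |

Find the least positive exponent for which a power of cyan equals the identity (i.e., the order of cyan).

The identity element is gray (its row matches the header).
cyan^1 = cyan
cyan^2 = cyan·cyan = pink
cyan^3 = pink·cyan = jade
cyan^4 = jade·cyan = gray
The first power of cyan equal to the identity is cyan^4, so ord(cyan) = 4.

4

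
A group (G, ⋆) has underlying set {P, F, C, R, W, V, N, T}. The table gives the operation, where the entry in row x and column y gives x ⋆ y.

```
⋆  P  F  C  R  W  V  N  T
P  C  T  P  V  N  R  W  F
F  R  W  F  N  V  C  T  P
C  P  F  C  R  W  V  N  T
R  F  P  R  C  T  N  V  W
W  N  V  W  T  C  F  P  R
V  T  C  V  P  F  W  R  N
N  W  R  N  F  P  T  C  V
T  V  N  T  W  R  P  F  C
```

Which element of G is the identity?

The identity e satisfies e ⋆ x = x for all x, so its row in the table reproduces the column headers.
Row C reads: P, F, C, R, W, V, N, T — exactly the header order. So C is the identity.

C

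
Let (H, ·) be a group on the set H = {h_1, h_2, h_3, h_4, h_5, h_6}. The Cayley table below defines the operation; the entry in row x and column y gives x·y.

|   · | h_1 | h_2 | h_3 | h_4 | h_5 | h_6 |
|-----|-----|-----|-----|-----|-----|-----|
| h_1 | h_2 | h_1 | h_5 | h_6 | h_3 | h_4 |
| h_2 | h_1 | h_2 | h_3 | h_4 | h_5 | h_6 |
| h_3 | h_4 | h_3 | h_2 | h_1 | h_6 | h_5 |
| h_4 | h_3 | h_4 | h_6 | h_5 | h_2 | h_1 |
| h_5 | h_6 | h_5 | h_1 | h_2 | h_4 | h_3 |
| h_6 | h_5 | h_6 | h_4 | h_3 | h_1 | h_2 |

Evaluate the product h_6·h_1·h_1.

h_6

h_6·h_1 = h_5
h_5·h_1 = h_6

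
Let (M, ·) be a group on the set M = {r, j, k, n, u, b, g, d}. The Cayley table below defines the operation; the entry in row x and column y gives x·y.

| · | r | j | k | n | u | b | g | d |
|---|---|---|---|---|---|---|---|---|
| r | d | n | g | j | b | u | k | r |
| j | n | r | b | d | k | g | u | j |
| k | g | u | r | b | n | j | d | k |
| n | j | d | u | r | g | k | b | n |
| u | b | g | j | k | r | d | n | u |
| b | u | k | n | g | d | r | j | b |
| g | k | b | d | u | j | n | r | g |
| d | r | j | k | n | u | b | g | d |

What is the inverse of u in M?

First locate the identity: row d matches the header, so d is the identity.
Scan row u for d: u·b = d. Hence u^(-1) = b.

b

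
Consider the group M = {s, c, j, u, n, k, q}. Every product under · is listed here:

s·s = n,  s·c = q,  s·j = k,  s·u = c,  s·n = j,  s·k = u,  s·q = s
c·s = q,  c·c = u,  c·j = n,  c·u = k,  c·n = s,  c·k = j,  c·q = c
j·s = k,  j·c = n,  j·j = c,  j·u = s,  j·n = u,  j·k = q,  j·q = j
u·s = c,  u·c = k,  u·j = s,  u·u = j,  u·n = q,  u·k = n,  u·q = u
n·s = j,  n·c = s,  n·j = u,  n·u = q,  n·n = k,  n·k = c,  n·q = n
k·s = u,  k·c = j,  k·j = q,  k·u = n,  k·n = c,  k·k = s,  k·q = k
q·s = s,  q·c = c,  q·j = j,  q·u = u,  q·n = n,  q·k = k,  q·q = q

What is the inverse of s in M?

First locate the identity: row q matches the header, so q is the identity.
Scan row s for q: s·c = q. Hence s^(-1) = c.
(Structurally, M here is isomorphic to the cyclic group Z_7.)

c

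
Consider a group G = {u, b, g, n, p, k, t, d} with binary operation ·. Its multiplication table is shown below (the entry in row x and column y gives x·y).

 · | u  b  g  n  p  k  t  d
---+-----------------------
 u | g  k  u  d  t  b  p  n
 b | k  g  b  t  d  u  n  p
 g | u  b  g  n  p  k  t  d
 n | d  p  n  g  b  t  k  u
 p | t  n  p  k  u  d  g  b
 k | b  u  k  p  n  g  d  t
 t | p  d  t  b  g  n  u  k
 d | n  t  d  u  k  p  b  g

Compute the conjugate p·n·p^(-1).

The identity is g. In row p, the entry g sits in column t, so p^(-1) = t.
p·n = k
k·t = d

d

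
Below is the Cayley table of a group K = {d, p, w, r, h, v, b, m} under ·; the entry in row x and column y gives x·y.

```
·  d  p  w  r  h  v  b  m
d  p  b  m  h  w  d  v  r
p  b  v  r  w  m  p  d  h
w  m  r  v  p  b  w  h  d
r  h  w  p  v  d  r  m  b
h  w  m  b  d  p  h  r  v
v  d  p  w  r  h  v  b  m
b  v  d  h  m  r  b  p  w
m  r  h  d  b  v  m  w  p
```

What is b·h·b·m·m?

h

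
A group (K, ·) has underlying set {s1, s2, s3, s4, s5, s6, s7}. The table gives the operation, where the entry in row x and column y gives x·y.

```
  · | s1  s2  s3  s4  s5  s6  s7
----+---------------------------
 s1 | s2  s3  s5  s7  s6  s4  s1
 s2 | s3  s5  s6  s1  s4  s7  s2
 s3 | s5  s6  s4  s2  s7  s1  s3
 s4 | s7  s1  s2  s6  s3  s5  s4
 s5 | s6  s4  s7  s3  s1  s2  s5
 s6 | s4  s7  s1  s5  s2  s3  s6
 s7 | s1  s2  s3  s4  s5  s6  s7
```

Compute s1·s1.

Read row s1, column s1: s1·s1 = s2.

s2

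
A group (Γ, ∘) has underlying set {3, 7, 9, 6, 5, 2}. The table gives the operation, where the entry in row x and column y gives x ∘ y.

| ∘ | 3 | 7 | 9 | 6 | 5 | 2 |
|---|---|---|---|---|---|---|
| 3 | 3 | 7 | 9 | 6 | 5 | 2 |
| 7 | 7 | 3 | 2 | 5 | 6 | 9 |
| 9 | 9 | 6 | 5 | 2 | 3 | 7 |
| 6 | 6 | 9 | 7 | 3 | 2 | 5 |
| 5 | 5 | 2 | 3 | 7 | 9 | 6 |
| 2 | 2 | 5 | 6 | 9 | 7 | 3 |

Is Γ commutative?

5 ∘ 7 = 2 but 7 ∘ 5 = 6.
Since 5 and 7 do not commute, Γ is not abelian.

No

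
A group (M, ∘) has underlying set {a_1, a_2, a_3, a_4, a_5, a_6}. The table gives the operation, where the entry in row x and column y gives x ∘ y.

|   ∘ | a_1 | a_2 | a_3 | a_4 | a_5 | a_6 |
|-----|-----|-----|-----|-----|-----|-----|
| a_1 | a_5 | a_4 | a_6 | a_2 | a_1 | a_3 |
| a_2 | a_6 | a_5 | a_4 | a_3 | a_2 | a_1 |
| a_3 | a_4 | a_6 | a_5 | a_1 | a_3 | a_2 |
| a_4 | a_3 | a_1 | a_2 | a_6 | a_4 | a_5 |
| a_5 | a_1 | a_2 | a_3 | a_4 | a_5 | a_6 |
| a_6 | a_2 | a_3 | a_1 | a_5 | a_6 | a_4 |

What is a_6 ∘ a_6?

Read row a_6, column a_6: a_6 ∘ a_6 = a_4.

a_4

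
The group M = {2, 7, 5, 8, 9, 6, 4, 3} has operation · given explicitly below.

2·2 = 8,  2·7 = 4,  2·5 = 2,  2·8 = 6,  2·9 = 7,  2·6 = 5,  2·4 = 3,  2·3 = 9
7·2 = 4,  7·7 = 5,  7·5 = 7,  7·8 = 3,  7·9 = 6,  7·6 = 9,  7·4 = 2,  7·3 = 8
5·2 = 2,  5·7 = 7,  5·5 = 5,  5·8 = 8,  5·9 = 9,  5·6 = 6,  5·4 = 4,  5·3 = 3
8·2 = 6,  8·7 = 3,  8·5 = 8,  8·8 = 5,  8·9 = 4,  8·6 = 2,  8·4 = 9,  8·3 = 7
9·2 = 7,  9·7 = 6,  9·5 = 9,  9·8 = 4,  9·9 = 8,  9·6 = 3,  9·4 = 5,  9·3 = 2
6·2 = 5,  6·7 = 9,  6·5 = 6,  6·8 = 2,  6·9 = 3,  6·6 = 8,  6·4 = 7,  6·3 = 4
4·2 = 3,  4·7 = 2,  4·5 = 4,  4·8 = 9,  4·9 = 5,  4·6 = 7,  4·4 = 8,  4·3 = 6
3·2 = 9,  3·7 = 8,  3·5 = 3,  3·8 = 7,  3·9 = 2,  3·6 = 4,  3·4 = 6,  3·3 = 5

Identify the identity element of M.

5

The identity e satisfies e·x = x for all x, so its row in the table reproduces the column headers.
Row 5 reads: 2, 7, 5, 8, 9, 6, 4, 3 — exactly the header order. So 5 is the identity.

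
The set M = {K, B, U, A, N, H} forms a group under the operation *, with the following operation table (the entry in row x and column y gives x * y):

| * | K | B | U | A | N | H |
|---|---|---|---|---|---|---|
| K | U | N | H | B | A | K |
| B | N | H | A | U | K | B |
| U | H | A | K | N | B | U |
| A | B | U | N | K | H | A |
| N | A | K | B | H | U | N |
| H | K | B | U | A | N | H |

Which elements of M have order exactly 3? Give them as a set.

{K, U}

Identity is H. Compute the order of each non-identity element by repeated multiplication:
  K: K → U → H  (order 3)
  B: B → H  (order 2)
  U: U → K → H  (order 3)
  A: A → K → B → U → N → H  (order 6)
  N: N → U → B → K → A → H  (order 6)
Elements of order 3: {K, U}.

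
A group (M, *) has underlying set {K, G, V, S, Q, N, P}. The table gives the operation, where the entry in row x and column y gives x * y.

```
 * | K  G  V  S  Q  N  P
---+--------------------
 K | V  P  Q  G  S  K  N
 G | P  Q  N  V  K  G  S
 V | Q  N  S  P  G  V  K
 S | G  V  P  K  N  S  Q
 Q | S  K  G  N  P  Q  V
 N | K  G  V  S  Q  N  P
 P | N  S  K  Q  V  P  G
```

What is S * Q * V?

V

S * Q = N
N * V = V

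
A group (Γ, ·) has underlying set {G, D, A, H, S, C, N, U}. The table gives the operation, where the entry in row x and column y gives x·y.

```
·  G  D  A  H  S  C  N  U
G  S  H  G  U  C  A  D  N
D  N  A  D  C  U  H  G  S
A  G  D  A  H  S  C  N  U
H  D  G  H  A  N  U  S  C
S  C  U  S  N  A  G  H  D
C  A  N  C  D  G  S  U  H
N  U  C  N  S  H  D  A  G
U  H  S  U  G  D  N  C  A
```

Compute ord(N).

The identity element is A (its row matches the header).
N^1 = N
N^2 = N·N = A
The first power of N equal to the identity is N^2, so ord(N) = 2.
(Structurally, Γ here is isomorphic to the dihedral group D_4.)

2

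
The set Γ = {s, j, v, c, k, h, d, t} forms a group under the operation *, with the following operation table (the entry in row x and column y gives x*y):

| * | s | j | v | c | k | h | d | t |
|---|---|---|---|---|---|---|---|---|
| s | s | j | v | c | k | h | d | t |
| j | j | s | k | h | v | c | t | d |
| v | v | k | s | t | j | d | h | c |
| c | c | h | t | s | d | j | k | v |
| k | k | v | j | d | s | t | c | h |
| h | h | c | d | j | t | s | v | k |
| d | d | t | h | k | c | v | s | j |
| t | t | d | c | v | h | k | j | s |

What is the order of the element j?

2

The identity element is s (its row matches the header).
j^1 = j
j^2 = j*j = s
The first power of j equal to the identity is j^2, so ord(j) = 2.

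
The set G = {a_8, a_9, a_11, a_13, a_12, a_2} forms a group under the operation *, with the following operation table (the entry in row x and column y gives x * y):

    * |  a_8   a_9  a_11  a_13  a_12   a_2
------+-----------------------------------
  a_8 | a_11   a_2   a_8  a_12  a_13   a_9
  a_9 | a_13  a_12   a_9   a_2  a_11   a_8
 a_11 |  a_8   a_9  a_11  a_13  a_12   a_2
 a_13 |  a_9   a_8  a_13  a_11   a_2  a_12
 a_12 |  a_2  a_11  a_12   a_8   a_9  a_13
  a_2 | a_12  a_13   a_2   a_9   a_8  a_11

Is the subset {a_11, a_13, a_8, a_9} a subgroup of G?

a_9 * a_9 = a_12, which is not in {a_11, a_13, a_8, a_9}.
The subset is not closed under *, so it is not a subgroup.

No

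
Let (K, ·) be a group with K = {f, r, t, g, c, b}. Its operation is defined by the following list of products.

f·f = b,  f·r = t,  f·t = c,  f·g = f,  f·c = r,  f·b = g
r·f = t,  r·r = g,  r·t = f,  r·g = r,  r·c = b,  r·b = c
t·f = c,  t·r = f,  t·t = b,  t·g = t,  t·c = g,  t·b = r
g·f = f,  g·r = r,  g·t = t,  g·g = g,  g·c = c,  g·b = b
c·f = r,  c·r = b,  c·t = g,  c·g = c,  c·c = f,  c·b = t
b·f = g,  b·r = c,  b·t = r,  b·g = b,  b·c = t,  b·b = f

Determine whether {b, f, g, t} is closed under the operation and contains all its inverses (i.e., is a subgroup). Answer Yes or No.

No

t·b = r, which is not in {b, f, g, t}.
The subset is not closed under ·, so it is not a subgroup.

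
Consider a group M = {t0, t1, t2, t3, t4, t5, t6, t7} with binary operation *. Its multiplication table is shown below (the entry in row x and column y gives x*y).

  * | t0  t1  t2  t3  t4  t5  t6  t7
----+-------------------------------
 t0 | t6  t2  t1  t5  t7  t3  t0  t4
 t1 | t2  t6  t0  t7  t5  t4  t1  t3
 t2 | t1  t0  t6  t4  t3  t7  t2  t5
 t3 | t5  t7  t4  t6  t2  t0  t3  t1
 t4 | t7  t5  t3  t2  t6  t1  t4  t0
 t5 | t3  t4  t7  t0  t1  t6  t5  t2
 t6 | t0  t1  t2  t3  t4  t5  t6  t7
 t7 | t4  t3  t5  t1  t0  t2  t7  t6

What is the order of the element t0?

2

The identity element is t6 (its row matches the header).
t0^1 = t0
t0^2 = t0*t0 = t6
The first power of t0 equal to the identity is t0^2, so ord(t0) = 2.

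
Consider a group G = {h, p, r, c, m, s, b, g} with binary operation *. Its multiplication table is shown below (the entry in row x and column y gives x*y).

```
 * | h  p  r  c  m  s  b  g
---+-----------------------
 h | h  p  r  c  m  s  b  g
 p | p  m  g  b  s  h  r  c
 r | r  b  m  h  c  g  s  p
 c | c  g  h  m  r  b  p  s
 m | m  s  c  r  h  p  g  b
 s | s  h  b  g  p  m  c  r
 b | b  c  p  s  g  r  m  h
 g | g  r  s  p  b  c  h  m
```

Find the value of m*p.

Read row m, column p: m*p = s.

s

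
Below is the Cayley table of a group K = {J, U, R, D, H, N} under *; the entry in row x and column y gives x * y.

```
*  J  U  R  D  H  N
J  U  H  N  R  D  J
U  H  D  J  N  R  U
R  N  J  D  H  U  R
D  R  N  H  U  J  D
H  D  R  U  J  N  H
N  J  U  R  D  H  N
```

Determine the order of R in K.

The identity element is N (its row matches the header).
R^1 = R
R^2 = R * R = D
R^3 = D * R = H
R^4 = H * R = U
R^5 = U * R = J
R^6 = J * R = N
The first power of R equal to the identity is R^6, so ord(R) = 6.

6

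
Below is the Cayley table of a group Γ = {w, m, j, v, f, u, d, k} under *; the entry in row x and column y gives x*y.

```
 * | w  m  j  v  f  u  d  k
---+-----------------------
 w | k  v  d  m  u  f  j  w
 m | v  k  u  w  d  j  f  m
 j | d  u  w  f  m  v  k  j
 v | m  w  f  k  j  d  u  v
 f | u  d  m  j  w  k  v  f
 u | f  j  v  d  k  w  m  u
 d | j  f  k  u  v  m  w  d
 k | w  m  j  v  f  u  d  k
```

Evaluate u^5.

u^1 = u
u^2 = u*u = w
u^3 = w*u = f
u^4 = f*u = k
u^5 = k*u = u
(Structurally, Γ here is isomorphic to Z_2 x Z_4.)

u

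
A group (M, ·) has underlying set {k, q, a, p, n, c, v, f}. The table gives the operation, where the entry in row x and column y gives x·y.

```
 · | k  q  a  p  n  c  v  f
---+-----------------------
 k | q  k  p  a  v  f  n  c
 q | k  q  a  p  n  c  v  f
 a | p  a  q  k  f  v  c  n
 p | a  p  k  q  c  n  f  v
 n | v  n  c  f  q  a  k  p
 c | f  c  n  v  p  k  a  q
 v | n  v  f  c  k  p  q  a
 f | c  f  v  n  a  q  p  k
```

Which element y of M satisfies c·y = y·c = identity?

f

First locate the identity: row q matches the header, so q is the identity.
Scan row c for q: c·f = q. Hence c^(-1) = f.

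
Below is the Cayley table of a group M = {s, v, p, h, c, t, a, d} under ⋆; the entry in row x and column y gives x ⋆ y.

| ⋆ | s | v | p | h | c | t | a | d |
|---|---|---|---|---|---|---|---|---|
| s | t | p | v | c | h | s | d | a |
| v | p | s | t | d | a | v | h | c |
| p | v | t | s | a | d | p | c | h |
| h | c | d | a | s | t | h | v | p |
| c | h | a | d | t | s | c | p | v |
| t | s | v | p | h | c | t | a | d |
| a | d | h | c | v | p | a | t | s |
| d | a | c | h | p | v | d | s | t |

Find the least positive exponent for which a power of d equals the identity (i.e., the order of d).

2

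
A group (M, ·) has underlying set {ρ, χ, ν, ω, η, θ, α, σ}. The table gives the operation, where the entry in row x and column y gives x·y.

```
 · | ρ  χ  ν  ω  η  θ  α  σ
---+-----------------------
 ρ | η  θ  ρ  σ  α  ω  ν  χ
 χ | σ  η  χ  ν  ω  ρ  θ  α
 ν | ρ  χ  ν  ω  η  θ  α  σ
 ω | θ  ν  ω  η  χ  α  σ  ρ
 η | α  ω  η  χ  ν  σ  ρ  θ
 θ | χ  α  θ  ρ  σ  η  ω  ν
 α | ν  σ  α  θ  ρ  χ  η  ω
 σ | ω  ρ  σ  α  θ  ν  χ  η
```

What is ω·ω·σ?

ω·ω = η
η·σ = θ

θ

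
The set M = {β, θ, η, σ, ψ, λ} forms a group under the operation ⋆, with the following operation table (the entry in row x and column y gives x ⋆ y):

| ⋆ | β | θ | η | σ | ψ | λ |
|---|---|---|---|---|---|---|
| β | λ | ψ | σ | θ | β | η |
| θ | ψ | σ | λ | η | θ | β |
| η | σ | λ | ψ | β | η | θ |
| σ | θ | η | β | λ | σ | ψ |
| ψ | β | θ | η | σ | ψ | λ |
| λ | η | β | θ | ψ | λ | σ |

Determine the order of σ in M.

3

The identity element is ψ (its row matches the header).
σ^1 = σ
σ^2 = σ ⋆ σ = λ
σ^3 = λ ⋆ σ = ψ
The first power of σ equal to the identity is σ^3, so ord(σ) = 3.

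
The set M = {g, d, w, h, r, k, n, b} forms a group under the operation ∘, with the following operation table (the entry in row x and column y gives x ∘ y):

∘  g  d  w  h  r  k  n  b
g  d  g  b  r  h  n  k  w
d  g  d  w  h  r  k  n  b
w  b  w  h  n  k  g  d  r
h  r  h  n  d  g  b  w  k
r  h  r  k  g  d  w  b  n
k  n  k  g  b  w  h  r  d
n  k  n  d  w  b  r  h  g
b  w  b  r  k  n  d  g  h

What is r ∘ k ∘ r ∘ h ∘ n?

r ∘ k = w
w ∘ r = k
k ∘ h = b
b ∘ n = g

g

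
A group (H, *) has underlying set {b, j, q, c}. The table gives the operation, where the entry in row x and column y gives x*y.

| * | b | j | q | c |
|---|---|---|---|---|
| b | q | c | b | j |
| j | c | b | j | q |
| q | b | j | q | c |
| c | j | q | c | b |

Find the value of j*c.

Read row j, column c: j*c = q.
(Structurally, H here is isomorphic to the cyclic group Z_4.)

q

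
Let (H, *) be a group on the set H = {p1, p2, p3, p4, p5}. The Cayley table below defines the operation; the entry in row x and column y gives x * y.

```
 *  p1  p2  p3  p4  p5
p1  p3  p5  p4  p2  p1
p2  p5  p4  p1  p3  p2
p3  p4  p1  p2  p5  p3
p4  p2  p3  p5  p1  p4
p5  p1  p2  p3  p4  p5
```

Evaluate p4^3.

p4^1 = p4
p4^2 = p4 * p4 = p1
p4^3 = p1 * p4 = p2

p2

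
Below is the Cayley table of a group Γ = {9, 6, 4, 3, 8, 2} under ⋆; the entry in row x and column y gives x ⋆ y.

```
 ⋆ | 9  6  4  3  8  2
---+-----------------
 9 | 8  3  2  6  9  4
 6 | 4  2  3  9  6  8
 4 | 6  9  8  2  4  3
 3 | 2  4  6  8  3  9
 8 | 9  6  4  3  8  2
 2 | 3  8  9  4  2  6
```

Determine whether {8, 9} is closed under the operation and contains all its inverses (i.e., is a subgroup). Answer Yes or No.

{8, 9} contains the identity 8.
Checking products: every product of two elements of {8, 9} (read from the table) lies in {8, 9}, so the set is closed.
In a finite group, a nonempty closed subset is a subgroup. So {8, 9} ≤ Γ.
(Structurally, Γ here is isomorphic to the symmetric group S_3.)

Yes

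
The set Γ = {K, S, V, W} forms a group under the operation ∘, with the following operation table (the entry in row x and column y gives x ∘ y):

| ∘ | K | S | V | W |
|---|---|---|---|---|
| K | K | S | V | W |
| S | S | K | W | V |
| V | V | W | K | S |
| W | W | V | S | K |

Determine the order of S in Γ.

2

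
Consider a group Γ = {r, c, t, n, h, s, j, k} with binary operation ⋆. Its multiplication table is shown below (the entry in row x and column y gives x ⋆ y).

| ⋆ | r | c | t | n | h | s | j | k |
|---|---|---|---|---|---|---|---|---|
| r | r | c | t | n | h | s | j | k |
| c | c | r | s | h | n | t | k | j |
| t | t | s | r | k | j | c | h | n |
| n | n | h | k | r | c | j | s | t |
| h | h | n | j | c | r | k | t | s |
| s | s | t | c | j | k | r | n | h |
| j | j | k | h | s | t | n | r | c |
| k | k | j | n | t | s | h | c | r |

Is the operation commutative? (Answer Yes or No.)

Yes

Check whether the table is symmetric across its main diagonal.
Every entry (row x, col y) equals the entry (row y, col x), so Γ is abelian.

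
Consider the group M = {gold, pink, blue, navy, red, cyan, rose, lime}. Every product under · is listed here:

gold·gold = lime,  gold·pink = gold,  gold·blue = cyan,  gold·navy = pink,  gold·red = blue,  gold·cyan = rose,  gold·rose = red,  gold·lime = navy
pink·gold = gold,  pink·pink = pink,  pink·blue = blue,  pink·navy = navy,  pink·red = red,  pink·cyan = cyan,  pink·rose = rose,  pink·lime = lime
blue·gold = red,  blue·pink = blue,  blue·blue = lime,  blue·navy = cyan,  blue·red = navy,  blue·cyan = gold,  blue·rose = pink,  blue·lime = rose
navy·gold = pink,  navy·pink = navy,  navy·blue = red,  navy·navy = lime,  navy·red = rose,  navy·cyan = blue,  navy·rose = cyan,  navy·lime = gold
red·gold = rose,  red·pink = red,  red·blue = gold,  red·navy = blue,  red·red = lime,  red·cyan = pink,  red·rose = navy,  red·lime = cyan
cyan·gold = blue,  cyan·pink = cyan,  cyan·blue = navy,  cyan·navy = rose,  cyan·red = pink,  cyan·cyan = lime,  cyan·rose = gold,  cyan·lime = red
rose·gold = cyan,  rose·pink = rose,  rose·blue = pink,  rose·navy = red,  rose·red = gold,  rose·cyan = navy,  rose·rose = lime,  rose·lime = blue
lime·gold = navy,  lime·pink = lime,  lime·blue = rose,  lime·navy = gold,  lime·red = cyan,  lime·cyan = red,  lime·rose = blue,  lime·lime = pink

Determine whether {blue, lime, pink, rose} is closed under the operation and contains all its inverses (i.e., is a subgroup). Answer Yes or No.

Yes

{blue, lime, pink, rose} contains the identity pink.
Checking products: every product of two elements of {blue, lime, pink, rose} (read from the table) lies in {blue, lime, pink, rose}, so the set is closed.
In a finite group, a nonempty closed subset is a subgroup. So {blue, lime, pink, rose} ≤ M.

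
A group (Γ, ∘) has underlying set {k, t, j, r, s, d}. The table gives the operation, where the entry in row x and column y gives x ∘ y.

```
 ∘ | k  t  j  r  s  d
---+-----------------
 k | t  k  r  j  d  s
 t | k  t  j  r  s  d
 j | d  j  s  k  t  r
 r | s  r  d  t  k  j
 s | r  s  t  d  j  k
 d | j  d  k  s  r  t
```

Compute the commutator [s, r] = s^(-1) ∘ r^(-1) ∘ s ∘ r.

s

Identity is t; from the table s^(-1) = j and r^(-1) = r.
j ∘ r = k
k ∘ s = d
d ∘ r = s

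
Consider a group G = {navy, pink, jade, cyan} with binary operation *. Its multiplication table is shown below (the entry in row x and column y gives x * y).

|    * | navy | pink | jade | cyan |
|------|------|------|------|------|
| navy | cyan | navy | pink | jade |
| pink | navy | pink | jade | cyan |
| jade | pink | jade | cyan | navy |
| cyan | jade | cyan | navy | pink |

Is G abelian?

Yes

Check whether the table is symmetric across its main diagonal.
Every entry (row x, col y) equals the entry (row y, col x), so G is abelian.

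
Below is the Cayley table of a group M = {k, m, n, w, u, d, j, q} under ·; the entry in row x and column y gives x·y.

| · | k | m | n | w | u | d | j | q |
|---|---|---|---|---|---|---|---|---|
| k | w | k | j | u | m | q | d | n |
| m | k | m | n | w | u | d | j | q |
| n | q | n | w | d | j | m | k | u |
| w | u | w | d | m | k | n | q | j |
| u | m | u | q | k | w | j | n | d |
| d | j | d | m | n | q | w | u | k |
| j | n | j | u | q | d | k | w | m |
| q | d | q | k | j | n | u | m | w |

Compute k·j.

d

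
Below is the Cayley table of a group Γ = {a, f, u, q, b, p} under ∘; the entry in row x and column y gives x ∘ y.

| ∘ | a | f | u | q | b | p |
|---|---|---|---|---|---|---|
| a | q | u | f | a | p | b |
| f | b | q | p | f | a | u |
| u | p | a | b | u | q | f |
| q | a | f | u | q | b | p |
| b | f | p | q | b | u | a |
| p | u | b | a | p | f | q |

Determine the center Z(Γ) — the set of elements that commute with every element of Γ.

An element z is central iff its row equals its column in the table.
For b: b ∘ a = f ≠ p = a ∘ b, so b ∉ Z.
Checking each element this way leaves Z(Γ) = {q}.

{q}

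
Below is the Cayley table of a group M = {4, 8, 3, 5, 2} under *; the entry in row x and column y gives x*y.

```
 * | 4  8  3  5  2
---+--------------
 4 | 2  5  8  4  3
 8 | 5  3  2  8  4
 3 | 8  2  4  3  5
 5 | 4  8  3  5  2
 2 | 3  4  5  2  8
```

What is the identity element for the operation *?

5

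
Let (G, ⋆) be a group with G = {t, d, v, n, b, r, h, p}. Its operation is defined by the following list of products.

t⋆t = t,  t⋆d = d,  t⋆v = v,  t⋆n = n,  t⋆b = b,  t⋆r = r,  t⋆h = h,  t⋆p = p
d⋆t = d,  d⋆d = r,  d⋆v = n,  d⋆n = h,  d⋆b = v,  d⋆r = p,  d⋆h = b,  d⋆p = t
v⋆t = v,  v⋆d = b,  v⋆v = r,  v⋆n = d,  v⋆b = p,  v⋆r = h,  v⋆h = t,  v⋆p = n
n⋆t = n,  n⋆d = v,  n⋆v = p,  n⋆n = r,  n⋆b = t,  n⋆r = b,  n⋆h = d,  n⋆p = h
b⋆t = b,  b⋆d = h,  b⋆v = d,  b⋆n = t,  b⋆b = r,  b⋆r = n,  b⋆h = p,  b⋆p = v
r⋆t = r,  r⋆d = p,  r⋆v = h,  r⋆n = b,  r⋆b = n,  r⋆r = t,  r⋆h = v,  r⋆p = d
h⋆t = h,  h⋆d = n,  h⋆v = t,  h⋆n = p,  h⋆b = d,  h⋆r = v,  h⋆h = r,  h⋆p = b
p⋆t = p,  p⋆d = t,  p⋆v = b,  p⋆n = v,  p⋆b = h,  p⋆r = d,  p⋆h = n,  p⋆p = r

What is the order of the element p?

The identity element is t (its row matches the header).
p^1 = p
p^2 = p ⋆ p = r
p^3 = r ⋆ p = d
p^4 = d ⋆ p = t
The first power of p equal to the identity is p^4, so ord(p) = 4.

4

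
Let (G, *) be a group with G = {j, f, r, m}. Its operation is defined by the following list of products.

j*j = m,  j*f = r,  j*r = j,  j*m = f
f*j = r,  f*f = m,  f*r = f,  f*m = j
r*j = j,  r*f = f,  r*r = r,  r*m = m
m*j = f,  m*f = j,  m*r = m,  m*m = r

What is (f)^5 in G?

f^1 = f
f^2 = f * f = m
f^3 = m * f = j
f^4 = j * f = r
f^5 = r * f = f

f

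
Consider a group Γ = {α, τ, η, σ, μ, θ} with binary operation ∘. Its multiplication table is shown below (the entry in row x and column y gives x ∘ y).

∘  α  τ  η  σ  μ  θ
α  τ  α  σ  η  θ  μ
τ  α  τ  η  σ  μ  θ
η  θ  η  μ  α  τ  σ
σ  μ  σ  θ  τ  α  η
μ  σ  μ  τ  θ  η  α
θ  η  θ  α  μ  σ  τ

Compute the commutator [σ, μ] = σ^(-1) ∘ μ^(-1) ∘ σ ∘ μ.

η

Identity is τ; from the table σ^(-1) = σ and μ^(-1) = η.
σ ∘ η = θ
θ ∘ σ = μ
μ ∘ μ = η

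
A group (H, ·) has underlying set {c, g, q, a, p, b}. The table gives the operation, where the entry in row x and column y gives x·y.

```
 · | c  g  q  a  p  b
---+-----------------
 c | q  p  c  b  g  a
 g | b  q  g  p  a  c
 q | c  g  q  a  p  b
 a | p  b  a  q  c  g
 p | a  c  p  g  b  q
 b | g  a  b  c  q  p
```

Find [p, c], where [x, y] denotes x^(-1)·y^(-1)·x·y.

Identity is q; from the table p^(-1) = b and c^(-1) = c.
b·c = g
g·p = a
a·c = p

p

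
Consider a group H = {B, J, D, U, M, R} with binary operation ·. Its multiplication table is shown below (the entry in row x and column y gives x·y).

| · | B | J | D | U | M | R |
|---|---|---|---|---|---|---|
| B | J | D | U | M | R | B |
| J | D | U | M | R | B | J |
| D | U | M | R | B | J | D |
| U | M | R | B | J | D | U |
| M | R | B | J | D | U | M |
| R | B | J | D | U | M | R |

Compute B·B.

J

Read row B, column B: B·B = J.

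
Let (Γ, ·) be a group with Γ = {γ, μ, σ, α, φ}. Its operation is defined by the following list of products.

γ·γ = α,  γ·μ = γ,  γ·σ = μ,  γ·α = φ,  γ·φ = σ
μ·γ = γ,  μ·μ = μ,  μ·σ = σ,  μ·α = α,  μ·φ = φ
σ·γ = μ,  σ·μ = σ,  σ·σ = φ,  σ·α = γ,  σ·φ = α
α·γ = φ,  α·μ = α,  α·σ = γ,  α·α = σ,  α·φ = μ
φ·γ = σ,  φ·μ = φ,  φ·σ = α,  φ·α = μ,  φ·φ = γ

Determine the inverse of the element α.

φ

First locate the identity: row μ matches the header, so μ is the identity.
Scan row α for μ: α·φ = μ. Hence α^(-1) = φ.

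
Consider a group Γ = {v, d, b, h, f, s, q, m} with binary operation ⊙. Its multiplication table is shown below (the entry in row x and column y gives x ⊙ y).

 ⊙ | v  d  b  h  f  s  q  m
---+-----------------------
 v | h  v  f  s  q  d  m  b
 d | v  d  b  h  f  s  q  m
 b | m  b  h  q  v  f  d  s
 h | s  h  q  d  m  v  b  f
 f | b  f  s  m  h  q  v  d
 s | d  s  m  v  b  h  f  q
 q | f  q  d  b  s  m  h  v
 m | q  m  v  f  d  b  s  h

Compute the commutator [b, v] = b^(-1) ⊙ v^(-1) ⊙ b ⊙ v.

Identity is d; from the table b^(-1) = q and v^(-1) = s.
q ⊙ s = m
m ⊙ b = v
v ⊙ v = h

h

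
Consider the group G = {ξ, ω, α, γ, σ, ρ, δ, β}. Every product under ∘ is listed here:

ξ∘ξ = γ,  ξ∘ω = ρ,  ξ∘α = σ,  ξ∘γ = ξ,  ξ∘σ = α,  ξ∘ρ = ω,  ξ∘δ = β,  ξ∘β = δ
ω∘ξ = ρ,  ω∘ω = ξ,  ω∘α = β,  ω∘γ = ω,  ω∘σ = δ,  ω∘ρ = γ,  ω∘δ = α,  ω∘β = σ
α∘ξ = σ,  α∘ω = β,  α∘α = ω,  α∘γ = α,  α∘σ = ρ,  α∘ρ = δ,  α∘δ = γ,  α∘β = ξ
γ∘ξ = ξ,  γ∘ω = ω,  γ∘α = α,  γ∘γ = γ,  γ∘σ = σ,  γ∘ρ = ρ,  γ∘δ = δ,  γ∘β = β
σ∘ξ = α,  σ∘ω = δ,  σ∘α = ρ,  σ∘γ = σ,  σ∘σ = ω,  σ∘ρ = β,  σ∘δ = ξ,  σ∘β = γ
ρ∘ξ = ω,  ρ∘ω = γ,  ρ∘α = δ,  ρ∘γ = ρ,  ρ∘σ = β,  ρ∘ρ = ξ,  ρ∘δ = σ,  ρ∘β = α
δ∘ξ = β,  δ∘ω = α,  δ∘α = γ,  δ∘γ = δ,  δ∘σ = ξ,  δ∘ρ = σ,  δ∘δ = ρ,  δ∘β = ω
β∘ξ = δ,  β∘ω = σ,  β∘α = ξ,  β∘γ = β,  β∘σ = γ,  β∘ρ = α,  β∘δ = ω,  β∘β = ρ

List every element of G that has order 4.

Identity is γ. Compute the order of each non-identity element by repeated multiplication:
  ξ: ξ → γ  (order 2)
  ω: ω → ξ → ρ → γ  (order 4)
  α: α → ω → β → ξ → σ → ρ → δ → γ  (order 8)
  σ: σ → ω → δ → ξ → α → ρ → β → γ  (order 8)
  ρ: ρ → ξ → ω → γ  (order 4)
  δ: δ → ρ → σ → ξ → β → ω → α → γ  (order 8)
  β: β → ρ → α → ξ → δ → ω → σ → γ  (order 8)
Elements of order 4: {ρ, ω}.

{ρ, ω}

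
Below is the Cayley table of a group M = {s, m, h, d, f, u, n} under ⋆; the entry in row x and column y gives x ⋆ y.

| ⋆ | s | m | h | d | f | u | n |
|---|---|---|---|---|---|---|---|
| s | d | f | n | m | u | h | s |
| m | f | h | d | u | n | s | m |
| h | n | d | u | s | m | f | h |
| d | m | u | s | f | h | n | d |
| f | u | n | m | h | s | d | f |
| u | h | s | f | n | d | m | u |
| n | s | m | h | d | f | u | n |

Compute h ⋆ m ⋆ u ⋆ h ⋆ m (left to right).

d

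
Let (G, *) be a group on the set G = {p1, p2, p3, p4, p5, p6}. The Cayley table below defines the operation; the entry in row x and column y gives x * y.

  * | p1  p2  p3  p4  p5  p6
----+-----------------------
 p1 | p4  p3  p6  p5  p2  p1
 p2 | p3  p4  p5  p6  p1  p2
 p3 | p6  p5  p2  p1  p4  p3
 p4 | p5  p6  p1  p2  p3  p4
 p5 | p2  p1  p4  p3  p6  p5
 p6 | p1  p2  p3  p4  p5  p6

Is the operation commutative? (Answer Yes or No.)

Check whether the table is symmetric across its main diagonal.
Every entry (row x, col y) equals the entry (row y, col x), so G is abelian.
(In fact G ≅ the cyclic group Z_6.)

Yes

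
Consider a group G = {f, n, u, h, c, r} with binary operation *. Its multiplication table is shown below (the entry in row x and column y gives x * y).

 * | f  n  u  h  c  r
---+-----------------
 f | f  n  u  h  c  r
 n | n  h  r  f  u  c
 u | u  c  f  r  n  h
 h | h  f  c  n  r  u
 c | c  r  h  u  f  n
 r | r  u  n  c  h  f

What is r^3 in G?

r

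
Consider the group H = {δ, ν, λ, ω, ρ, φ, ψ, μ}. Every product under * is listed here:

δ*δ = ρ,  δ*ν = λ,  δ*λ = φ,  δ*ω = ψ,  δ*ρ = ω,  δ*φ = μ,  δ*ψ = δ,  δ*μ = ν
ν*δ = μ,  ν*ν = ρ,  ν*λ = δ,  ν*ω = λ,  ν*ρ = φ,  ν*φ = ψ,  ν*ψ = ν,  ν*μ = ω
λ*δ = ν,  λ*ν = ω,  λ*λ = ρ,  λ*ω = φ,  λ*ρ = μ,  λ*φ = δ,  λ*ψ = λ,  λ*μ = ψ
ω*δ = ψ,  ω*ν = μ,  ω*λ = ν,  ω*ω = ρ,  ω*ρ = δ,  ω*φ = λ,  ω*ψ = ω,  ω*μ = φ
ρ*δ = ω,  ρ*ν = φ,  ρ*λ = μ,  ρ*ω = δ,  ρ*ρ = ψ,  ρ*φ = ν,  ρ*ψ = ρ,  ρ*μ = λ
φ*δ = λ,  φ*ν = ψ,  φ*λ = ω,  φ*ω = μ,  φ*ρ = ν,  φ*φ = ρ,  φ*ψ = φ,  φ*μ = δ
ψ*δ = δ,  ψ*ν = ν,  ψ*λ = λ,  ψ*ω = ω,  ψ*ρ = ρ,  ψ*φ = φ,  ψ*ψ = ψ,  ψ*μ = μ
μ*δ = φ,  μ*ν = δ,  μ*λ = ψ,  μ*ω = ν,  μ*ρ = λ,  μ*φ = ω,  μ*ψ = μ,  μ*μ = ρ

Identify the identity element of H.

The identity e satisfies e * x = x for all x, so its row in the table reproduces the column headers.
Row ψ reads: δ, ν, λ, ω, ρ, φ, ψ, μ — exactly the header order. So ψ is the identity.

ψ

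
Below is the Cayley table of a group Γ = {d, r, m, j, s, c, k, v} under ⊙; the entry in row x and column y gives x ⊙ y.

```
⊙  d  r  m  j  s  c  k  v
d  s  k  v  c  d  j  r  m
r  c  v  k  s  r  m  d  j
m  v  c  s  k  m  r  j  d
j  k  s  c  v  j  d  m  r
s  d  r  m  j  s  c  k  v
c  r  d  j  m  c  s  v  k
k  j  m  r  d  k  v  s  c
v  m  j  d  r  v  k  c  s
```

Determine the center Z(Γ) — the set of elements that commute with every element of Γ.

{s, v}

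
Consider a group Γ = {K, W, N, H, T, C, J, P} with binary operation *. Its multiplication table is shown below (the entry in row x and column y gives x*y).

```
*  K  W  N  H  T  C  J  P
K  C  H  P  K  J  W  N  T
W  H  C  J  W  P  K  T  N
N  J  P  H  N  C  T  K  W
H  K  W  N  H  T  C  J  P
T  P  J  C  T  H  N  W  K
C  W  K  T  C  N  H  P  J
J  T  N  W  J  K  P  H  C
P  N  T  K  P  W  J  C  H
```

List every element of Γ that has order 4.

Identity is H. Compute the order of each non-identity element by repeated multiplication:
  K: K → C → W → H  (order 4)
  W: W → C → K → H  (order 4)
  N: N → H  (order 2)
  T: T → H  (order 2)
  C: C → H  (order 2)
  J: J → H  (order 2)
  P: P → H  (order 2)
Elements of order 4: {K, W}.
(Structurally, Γ here is isomorphic to the dihedral group D_4.)

{K, W}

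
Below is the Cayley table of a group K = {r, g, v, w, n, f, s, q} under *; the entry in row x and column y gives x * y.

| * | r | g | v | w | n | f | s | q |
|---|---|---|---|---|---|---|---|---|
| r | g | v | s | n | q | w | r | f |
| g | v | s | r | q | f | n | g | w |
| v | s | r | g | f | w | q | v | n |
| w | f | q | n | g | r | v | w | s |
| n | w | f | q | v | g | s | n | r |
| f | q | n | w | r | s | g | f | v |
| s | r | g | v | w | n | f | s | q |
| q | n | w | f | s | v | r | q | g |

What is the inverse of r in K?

First locate the identity: row s matches the header, so s is the identity.
Scan row r for s: r * v = s. Hence r^(-1) = v.
(Structurally, K here is isomorphic to the quaternion group Q_8.)

v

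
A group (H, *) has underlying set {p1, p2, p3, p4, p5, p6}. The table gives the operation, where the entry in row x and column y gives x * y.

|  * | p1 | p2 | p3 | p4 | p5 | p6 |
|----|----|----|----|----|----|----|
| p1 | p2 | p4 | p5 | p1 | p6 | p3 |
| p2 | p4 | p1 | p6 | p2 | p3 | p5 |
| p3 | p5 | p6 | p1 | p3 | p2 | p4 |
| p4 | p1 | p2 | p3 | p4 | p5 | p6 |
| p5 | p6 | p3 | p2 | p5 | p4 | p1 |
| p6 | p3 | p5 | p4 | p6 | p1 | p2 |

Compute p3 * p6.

Read row p3, column p6: p3 * p6 = p4.
(Structurally, H here is isomorphic to the cyclic group Z_6.)

p4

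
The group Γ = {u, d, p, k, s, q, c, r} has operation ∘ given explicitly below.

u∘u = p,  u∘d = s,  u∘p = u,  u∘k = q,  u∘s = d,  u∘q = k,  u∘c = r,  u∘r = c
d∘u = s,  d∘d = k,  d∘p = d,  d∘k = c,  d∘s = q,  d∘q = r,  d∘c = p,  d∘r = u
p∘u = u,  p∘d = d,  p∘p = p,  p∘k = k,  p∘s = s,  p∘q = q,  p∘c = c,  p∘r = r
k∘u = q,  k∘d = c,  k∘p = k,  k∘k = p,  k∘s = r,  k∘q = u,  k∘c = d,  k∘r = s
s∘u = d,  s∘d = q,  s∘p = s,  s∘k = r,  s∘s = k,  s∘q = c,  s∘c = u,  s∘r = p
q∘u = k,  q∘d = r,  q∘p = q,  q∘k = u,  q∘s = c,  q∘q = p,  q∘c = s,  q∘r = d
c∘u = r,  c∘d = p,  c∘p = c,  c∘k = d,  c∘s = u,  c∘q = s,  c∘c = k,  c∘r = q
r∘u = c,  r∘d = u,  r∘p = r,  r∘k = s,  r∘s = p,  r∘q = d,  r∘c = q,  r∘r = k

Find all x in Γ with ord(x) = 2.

Identity is p. Compute the order of each non-identity element by repeated multiplication:
  u: u → p  (order 2)
  d: d → k → c → p  (order 4)
  k: k → p  (order 2)
  s: s → k → r → p  (order 4)
  q: q → p  (order 2)
  c: c → k → d → p  (order 4)
  r: r → k → s → p  (order 4)
Elements of order 2: {k, q, u}.

{k, q, u}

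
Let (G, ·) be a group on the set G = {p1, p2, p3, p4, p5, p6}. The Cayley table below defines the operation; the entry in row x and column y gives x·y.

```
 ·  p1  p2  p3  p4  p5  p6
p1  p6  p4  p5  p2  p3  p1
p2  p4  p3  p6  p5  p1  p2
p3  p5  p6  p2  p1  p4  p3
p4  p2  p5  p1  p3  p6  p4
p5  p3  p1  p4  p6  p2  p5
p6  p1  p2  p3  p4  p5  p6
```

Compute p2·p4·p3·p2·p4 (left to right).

p6

p2·p4 = p5
p5·p3 = p4
p4·p2 = p5
p5·p4 = p6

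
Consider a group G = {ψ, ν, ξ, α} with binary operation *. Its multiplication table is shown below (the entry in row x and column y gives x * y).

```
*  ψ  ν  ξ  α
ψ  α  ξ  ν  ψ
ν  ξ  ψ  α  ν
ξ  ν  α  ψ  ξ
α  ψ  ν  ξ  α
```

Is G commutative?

Yes

Check whether the table is symmetric across its main diagonal.
Every entry (row x, col y) equals the entry (row y, col x), so G is abelian.
(In fact G ≅ the cyclic group Z_4.)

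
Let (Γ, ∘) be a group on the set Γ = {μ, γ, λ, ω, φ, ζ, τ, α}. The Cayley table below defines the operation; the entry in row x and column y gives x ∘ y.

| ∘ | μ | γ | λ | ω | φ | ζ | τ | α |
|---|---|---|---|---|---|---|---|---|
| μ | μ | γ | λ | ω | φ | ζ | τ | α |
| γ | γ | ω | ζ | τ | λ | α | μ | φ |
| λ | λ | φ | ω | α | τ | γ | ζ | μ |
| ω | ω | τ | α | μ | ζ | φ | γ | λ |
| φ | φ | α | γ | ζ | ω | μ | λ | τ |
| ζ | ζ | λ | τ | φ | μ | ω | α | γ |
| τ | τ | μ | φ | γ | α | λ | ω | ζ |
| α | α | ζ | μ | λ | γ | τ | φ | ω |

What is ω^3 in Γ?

ω^1 = ω
ω^2 = ω ∘ ω = μ
ω^3 = μ ∘ ω = ω

ω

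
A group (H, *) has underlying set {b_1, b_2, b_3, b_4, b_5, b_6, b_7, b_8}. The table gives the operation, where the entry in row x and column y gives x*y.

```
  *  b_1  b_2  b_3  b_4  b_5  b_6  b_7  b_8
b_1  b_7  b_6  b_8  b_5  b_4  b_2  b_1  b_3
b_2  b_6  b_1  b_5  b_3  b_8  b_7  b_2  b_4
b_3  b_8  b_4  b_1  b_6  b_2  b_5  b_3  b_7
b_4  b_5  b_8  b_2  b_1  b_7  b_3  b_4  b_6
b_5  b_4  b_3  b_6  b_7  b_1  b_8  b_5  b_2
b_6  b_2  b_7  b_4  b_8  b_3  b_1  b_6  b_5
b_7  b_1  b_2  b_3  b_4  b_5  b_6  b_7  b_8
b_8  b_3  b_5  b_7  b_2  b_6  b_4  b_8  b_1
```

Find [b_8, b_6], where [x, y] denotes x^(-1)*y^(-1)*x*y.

Identity is b_7; from the table b_8^(-1) = b_3 and b_6^(-1) = b_2.
b_3*b_2 = b_4
b_4*b_8 = b_6
b_6*b_6 = b_1

b_1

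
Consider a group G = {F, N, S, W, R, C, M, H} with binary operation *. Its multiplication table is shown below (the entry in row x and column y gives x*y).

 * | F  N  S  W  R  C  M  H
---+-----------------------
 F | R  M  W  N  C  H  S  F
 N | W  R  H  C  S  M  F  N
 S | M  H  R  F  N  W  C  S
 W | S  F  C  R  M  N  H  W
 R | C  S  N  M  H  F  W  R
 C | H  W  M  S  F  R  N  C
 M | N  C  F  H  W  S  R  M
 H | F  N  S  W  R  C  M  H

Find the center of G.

An element z is central iff its row equals its column in the table.
For C: C*M = N ≠ S = M*C, so C ∉ Z.
Checking each element this way leaves Z(G) = {H, R}.

{H, R}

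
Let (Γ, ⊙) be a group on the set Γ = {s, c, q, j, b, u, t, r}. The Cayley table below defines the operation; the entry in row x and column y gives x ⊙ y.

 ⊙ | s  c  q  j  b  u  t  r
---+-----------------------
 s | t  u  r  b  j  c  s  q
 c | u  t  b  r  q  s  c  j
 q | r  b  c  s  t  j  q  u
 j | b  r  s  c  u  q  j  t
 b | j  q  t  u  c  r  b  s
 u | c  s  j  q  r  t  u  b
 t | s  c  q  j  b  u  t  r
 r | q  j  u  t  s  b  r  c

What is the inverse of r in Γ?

First locate the identity: row t matches the header, so t is the identity.
Scan row r for t: r ⊙ j = t. Hence r^(-1) = j.
(Structurally, Γ here is isomorphic to Z_2 x Z_4.)

j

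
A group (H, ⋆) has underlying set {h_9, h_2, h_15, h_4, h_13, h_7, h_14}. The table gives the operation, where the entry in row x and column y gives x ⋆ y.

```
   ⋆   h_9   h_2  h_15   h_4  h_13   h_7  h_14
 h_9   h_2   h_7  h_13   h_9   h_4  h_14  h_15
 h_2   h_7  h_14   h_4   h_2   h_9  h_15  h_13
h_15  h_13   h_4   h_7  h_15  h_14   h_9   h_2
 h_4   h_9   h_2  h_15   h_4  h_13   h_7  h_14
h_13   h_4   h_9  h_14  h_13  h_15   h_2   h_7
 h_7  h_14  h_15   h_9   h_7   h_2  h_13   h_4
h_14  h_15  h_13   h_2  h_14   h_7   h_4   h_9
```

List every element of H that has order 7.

{h_13, h_14, h_15, h_2, h_7, h_9}

Identity is h_4. Compute the order of each non-identity element by repeated multiplication:
  h_9: h_9 → h_2 → h_7 → h_14 → h_15 → h_13 → h_4  (order 7)
  h_2: h_2 → h_14 → h_13 → h_9 → h_7 → h_15 → h_4  (order 7)
  h_15: h_15 → h_7 → h_9 → h_13 → h_14 → h_2 → h_4  (order 7)
  h_13: h_13 → h_15 → h_14 → h_7 → h_2 → h_9 → h_4  (order 7)
  h_7: h_7 → h_13 → h_2 → h_15 → h_9 → h_14 → h_4  (order 7)
  h_14: h_14 → h_9 → h_15 → h_2 → h_13 → h_7 → h_4  (order 7)
Elements of order 7: {h_13, h_14, h_15, h_2, h_7, h_9}.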